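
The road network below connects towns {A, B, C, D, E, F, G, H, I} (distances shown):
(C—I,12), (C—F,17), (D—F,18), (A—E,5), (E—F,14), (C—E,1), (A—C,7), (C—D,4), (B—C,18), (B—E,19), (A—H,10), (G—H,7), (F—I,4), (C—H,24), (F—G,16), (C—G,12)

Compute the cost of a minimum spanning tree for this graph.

61

Sort edges by weight, then run Kruskal:
C—E (1): add — endpoints in different components.
C—D (4): add — endpoints in different components.
F—I (4): add — endpoints in different components.
A—E (5): add — endpoints in different components.
A—C (7): skip — A and C already connected.
G—H (7): add — endpoints in different components.
A—H (10): add — endpoints in different components.
C—G (12): skip — C and G already connected.
C—I (12): add — endpoints in different components.
E—F (14): skip — E and F already connected.
F—G (16): skip — F and G already connected.
C—F (17): skip — C and F already connected.
B—C (18): add — endpoints in different components.
MST edges: C—E, C—D, F—I, A—E, G—H, A—H, C—I, B—C; total weight 1+4+4+5+7+10+12+18 = 61.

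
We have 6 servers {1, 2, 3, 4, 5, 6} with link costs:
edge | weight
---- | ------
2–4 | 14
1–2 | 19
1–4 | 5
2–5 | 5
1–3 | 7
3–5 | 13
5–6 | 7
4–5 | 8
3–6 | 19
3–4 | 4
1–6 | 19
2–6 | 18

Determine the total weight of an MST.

29

Prim, starting at 3.
Step 1: frontier [3–4 4, 1–3 7, 3–5 13, 3–6 19] → take 3–4 (4); add 4.
Step 2: frontier [1–3 7, 3–5 13, 3–6 19, 1–4 5, 4–5 8, 2–4 14] → take 1–4 (5); add 1.
Step 3: frontier [1–2 19, 1–6 19, 3–5 13, 3–6 19, 4–5 8, 2–4 14] → take 4–5 (8); add 5.
Step 4: frontier [1–2 19, 1–6 19, 3–6 19, 2–4 14, 2–5 5, 5–6 7] → take 2–5 (5); add 2.
Step 5: frontier [1–6 19, 2–6 18, 3–6 19, 5–6 7] → take 5–6 (7); add 6.
MST edges: 3–4, 1–4, 4–5, 2–5, 5–6; total weight 4+5+8+5+7 = 29.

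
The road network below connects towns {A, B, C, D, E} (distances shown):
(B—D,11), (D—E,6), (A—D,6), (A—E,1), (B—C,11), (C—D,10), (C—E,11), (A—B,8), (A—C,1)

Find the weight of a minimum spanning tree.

Kruskal's algorithm — process edges by increasing weight (ties by edge label):
A—C (1): add. Components now {A,C} {B} {D} {E}
A—E (1): add. Components now {A,C,E} {B} {D}
A—D (6): add. Components now {A,C,D,E} {B}
D—E (6): skip — D and E already connected.
A—B (8): add. Components now {A,B,C,D,E}
MST edges: A—C, A—E, A—D, A—B; total weight 1+1+6+8 = 16.

16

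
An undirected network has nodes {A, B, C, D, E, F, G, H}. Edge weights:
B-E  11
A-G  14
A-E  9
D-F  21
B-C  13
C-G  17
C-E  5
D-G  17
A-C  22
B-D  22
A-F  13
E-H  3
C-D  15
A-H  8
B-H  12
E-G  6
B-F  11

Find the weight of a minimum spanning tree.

59

Prim's algorithm from D:
Step 1: cheapest edge leaving the tree is C-D (15); add C.
Step 2: cheapest edge leaving the tree is C-E (5); add E.
Step 3: cheapest edge leaving the tree is E-H (3); add H.
Step 4: cheapest edge leaving the tree is E-G (6); add G.
Step 5: cheapest edge leaving the tree is A-H (8); add A.
Step 6: cheapest edge leaving the tree is B-E (11); add B.
Step 7: cheapest edge leaving the tree is B-F (11); add F.
MST edges: C-D, C-E, E-H, E-G, A-H, B-E, B-F; total weight 15+5+3+6+8+11+11 = 59.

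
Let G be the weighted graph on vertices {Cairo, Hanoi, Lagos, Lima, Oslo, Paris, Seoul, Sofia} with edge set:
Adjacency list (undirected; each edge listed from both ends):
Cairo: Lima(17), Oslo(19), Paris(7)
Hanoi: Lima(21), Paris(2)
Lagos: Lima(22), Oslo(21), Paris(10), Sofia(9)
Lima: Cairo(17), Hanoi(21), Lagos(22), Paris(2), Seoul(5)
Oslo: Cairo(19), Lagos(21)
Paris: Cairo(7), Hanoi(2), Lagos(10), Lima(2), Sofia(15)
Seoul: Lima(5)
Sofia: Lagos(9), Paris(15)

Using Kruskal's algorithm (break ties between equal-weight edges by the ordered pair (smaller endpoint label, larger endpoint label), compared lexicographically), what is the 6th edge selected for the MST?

Lagos-Paris

Kruskal: consider edges lightest-first.
Hanoi–Paris (2): add — endpoints in different components.
Lima–Paris (2): add — endpoints in different components.
Lima–Seoul (5): add — endpoints in different components.
Cairo–Paris (7): add — endpoints in different components.
Lagos–Sofia (9): add — endpoints in different components.
Lagos–Paris (10): add — endpoints in different components.
Paris–Sofia (15): skip — Paris and Sofia already connected.
Cairo–Lima (17): skip — Lima and Cairo already connected.
Cairo–Oslo (19): add — endpoints in different components.
The 6th edge added is Lagos–Paris.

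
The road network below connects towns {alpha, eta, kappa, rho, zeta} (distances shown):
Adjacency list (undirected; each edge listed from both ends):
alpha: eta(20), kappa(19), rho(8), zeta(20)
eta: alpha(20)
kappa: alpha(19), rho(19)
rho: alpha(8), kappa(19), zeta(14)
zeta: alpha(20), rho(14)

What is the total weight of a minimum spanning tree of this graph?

61

Sort edges by weight, then run Kruskal:
alpha—rho (8): add — endpoints in different components.
rho—zeta (14): add — endpoints in different components.
alpha—kappa (19): add — endpoints in different components.
kappa—rho (19): skip — kappa and rho already connected.
alpha—eta (20): add — endpoints in different components.
MST edges: alpha—rho, rho—zeta, alpha—kappa, alpha—eta; total weight 8+14+19+20 = 61.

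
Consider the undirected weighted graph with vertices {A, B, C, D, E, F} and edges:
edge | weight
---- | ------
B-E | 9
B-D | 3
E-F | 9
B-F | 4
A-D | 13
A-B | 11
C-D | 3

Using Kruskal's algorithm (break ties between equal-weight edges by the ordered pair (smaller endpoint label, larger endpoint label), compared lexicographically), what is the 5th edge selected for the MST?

Sort edges by weight, then run Kruskal:
B-D (3): add — endpoints in different components.
C-D (3): add — endpoints in different components.
B-F (4): add — endpoints in different components.
B-E (9): add — endpoints in different components.
E-F (9): skip — E and F already connected.
A-B (11): add — endpoints in different components.
The 5th edge added is A-B.

A-B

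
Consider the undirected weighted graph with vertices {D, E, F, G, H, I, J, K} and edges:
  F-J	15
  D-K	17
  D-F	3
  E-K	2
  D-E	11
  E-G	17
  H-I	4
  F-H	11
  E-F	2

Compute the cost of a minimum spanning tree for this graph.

54

Kruskal's algorithm — process edges by increasing weight (ties by edge label):
E-F (2): add — endpoints in different components.
E-K (2): add — endpoints in different components.
D-F (3): add — endpoints in different components.
H-I (4): add — endpoints in different components.
D-E (11): skip — D and E already connected.
F-H (11): add — endpoints in different components.
F-J (15): add — endpoints in different components.
D-K (17): skip — D and K already connected.
E-G (17): add — endpoints in different components.
MST edges: E-F, E-K, D-F, H-I, F-H, F-J, E-G; total weight 2+2+3+4+11+15+17 = 54.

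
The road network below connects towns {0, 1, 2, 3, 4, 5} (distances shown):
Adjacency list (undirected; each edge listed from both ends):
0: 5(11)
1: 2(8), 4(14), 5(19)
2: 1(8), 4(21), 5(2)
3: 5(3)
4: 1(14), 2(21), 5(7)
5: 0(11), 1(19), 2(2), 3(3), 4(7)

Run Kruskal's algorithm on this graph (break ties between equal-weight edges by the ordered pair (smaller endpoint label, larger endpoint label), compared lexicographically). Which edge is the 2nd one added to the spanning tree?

Kruskal's algorithm — process edges by increasing weight (ties by edge label):
2 5 (2): add — endpoints in different components.
3 5 (3): add — endpoints in different components.
4 5 (7): add — endpoints in different components.
1 2 (8): add — endpoints in different components.
0 5 (11): add — endpoints in different components.
The 2nd edge added is 3 5.

3-5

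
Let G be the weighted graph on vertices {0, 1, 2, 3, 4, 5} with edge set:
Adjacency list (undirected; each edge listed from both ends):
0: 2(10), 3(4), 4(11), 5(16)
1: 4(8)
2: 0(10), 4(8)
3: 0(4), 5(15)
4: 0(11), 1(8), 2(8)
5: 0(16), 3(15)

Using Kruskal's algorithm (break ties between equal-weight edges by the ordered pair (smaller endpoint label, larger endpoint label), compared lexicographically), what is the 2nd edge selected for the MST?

1-4

Kruskal: consider edges lightest-first.
0-3 (4): add. Components now {0,3} {1} {2} {4} {5}
1-4 (8): add. Components now {0,3} {1,4} {2} {5}
2-4 (8): add. Components now {0,3} {1,2,4} {5}
0-2 (10): add. Components now {0,1,2,3,4} {5}
0-4 (11): skip — 0 and 4 already connected.
3-5 (15): add. Components now {0,1,2,3,4,5}
The 2nd edge added is 1-4.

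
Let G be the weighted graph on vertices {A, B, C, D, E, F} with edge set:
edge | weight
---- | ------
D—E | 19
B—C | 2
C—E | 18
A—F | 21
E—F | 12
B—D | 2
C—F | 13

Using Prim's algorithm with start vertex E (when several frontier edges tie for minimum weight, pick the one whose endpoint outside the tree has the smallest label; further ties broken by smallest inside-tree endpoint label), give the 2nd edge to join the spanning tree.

Grow the tree from E using Prim:
Step 1: frontier [E—F 12, C—E 18, D—E 19] → take E—F (12); add F.
Step 2: frontier [C—E 18, D—E 19, C—F 13, A—F 21] → take C—F (13); add C.
Step 3: frontier [B—C 2, D—E 19, A—F 21] → take B—C (2); add B.
Step 4: frontier [B—D 2, D—E 19, A—F 21] → take B—D (2); add D.
Step 5: frontier [A—F 21] → take A—F (21); add A.
The 2nd edge added is C—F.

C-F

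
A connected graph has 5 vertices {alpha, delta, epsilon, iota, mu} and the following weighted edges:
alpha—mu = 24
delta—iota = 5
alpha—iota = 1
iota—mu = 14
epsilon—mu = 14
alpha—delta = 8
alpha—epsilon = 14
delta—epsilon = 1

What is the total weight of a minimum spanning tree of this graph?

21

Grow the tree from alpha using Prim:
Step 1: frontier [alpha—iota 1, alpha—delta 8, alpha—epsilon 14, alpha—mu 24] → take alpha—iota (1); add iota.
Step 2: frontier [alpha—delta 8, alpha—epsilon 14, alpha—mu 24, delta—iota 5, iota—mu 14] → take delta—iota (5); add delta.
Step 3: frontier [alpha—epsilon 14, alpha—mu 24, delta—epsilon 1, iota—mu 14] → take delta—epsilon (1); add epsilon.
Step 4: frontier [alpha—mu 24, epsilon—mu 14, iota—mu 14] → take epsilon—mu (14); add mu.
MST edges: alpha—iota, delta—iota, delta—epsilon, epsilon—mu; total weight 1+5+1+14 = 21.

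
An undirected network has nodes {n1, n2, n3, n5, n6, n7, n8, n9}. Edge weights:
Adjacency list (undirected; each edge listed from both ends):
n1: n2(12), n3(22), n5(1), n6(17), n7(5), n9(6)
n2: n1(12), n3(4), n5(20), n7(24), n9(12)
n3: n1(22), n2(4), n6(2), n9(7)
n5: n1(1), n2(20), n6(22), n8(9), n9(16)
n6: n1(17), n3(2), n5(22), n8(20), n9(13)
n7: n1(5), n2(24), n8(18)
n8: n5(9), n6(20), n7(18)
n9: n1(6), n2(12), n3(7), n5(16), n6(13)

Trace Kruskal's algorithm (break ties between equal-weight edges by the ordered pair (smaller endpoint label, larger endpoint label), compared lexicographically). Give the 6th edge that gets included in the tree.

Sort edges by weight, then run Kruskal:
n1 n5 (1): add — endpoints in different components.
n3 n6 (2): add — endpoints in different components.
n2 n3 (4): add — endpoints in different components.
n1 n7 (5): add — endpoints in different components.
n1 n9 (6): add — endpoints in different components.
n3 n9 (7): add — endpoints in different components.
n5 n8 (9): add — endpoints in different components.
The 6th edge added is n3 n9.

n3-n9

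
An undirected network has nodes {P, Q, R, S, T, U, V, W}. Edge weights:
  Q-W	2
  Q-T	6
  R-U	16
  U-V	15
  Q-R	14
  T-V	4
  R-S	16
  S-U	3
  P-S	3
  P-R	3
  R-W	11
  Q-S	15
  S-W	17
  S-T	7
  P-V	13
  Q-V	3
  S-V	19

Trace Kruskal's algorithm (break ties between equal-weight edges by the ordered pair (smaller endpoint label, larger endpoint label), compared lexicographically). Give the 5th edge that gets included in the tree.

S-U

Kruskal: consider edges lightest-first.
Q-W (2): add — endpoints in different components.
P-R (3): add — endpoints in different components.
P-S (3): add — endpoints in different components.
Q-V (3): add — endpoints in different components.
S-U (3): add — endpoints in different components.
T-V (4): add — endpoints in different components.
Q-T (6): skip — T and Q already connected.
S-T (7): add — endpoints in different components.
The 5th edge added is S-U.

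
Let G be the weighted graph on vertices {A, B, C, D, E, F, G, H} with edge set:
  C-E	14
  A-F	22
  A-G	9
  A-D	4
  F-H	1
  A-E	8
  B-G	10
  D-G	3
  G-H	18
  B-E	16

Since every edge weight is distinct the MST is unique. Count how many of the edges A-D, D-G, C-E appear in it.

Sort edges by weight, then run Kruskal:
F-H (1): add — endpoints in different components.
D-G (3): add — endpoints in different components.
A-D (4): add — endpoints in different components.
A-E (8): add — endpoints in different components.
A-G (9): skip — A and G already connected.
B-G (10): add — endpoints in different components.
C-E (14): add — endpoints in different components.
B-E (16): skip — B and E already connected.
G-H (18): add — endpoints in different components.
MST edge set: {F-H, D-G, A-D, A-E, B-G, C-E, G-H}.
Of the listed edges, {A-D, D-G, C-E} are in the MST → 3.

3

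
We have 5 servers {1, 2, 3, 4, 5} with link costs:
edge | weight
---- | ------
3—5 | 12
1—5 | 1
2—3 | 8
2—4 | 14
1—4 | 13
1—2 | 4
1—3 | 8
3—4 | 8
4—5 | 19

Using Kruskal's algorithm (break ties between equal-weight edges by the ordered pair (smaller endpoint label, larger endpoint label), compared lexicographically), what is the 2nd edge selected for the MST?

1-2

Kruskal: consider edges lightest-first.
1—5 (1): add. Components now {1,5} {2} {3} {4}
1—2 (4): add. Components now {1,2,5} {3} {4}
1—3 (8): add. Components now {1,2,3,5} {4}
2—3 (8): skip — 2 and 3 already connected.
3—4 (8): add. Components now {1,2,3,4,5}
The 2nd edge added is 1—2.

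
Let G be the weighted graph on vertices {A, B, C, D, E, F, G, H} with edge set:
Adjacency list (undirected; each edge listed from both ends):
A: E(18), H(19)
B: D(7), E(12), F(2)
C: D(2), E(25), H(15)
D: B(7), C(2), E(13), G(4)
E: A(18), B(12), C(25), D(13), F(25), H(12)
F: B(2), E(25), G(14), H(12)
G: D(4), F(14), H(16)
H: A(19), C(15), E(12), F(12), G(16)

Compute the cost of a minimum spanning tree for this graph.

57

Kruskal: consider edges lightest-first.
B—F (2): add — endpoints in different components.
C—D (2): add — endpoints in different components.
D—G (4): add — endpoints in different components.
B—D (7): add — endpoints in different components.
B—E (12): add — endpoints in different components.
E—H (12): add — endpoints in different components.
F—H (12): skip — F and H already connected.
D—E (13): skip — D and E already connected.
F—G (14): skip — F and G already connected.
C—H (15): skip — C and H already connected.
G—H (16): skip — G and H already connected.
A—E (18): add — endpoints in different components.
MST edges: B—F, C—D, D—G, B—D, B—E, E—H, A—E; total weight 2+2+4+7+12+12+18 = 57.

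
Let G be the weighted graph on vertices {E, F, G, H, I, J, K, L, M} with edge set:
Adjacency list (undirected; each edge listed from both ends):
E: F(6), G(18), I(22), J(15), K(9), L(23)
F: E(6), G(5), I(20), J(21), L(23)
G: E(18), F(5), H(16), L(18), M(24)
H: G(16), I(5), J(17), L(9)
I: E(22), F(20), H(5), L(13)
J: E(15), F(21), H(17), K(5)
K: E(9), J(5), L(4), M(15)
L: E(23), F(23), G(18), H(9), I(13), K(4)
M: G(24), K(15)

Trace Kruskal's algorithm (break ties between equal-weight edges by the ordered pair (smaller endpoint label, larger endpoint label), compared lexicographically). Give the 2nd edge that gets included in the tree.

Sort edges by weight, then run Kruskal:
K—L (4): add — endpoints in different components.
F—G (5): add — endpoints in different components.
H—I (5): add — endpoints in different components.
J—K (5): add — endpoints in different components.
E—F (6): add — endpoints in different components.
E—K (9): add — endpoints in different components.
H—L (9): add — endpoints in different components.
I—L (13): skip — I and L already connected.
E—J (15): skip — E and J already connected.
K—M (15): add — endpoints in different components.
The 2nd edge added is F—G.

F-G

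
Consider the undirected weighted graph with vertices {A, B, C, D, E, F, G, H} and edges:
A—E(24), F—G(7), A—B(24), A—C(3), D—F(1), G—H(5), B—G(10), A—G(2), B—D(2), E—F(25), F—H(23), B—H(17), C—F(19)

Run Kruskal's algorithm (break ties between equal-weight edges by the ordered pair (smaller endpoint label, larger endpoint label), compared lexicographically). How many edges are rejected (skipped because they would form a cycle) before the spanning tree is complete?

5

Kruskal's algorithm — process edges by increasing weight (ties by edge label):
D—F (1): add — endpoints in different components.
A—G (2): add — endpoints in different components.
B—D (2): add — endpoints in different components.
A—C (3): add — endpoints in different components.
G—H (5): add — endpoints in different components.
F—G (7): add — endpoints in different components.
B—G (10): skip — B and G already connected.
B—H (17): skip — B and H already connected.
C—F (19): skip — C and F already connected.
F—H (23): skip — F and H already connected.
A—B (24): skip — A and B already connected.
A—E (24): add — endpoints in different components.
Edges rejected before the tree was complete: 5.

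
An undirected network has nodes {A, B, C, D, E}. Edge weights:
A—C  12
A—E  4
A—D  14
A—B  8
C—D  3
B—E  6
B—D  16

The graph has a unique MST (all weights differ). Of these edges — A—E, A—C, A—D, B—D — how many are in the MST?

Kruskal's algorithm — process edges by increasing weight (ties by edge label):
C—D (3): add. Components now {A} {B} {C,D} {E}
A—E (4): add. Components now {A,E} {B} {C,D}
B—E (6): add. Components now {A,B,E} {C,D}
A—B (8): skip — A and B already connected.
A—C (12): add. Components now {A,B,C,D,E}
MST edge set: {C—D, A—E, B—E, A—C}.
Of the listed edges, {A—E, A—C} are in the MST → 2.

2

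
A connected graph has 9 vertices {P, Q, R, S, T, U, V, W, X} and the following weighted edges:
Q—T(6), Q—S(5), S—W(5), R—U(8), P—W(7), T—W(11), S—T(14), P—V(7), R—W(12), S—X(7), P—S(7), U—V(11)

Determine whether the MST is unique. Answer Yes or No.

Kruskal: consider edges lightest-first.
Q—S (5): add — endpoints in different components.
S—W (5): add — endpoints in different components.
Q—T (6): add — endpoints in different components.
P—S (7): add — endpoints in different components.
P—V (7): add — endpoints in different components.
P—W (7): skip — P and W already connected.
S—X (7): add — endpoints in different components.
R—U (8): add — endpoints in different components.
T—W (11): skip — W and T already connected.
U—V (11): add — endpoints in different components.
Non-tree edge P—W has weight 7, equal to the heaviest edge on its tree cycle — swapping gives another MST of the same weight. Not unique.

No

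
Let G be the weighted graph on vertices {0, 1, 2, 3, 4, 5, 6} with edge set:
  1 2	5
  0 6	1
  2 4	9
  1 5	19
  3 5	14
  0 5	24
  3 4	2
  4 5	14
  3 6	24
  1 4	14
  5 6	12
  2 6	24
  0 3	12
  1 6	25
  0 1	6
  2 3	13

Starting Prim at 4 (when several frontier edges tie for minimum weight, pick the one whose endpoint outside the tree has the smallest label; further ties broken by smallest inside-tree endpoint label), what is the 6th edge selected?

5-6

Grow the tree from 4 using Prim:
Step 1: cheapest edge leaving the tree is 3 4 (2); add 3.
Step 2: cheapest edge leaving the tree is 2 4 (9); add 2.
Step 3: cheapest edge leaving the tree is 1 2 (5); add 1.
Step 4: cheapest edge leaving the tree is 0 1 (6); add 0.
Step 5: cheapest edge leaving the tree is 0 6 (1); add 6.
Step 6: cheapest edge leaving the tree is 5 6 (12); add 5.
The 6th edge added is 5 6.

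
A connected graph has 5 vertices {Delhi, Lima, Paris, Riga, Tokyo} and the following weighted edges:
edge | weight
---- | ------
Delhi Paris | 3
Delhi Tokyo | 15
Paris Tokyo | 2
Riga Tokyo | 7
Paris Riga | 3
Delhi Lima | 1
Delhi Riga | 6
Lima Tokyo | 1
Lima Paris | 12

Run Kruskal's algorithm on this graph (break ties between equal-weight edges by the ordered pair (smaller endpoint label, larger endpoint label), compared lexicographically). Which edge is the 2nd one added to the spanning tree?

Kruskal's algorithm — process edges by increasing weight (ties by edge label):
Delhi Lima (1): add. Components now {Delhi,Lima} {Paris} {Tokyo} {Riga}
Lima Tokyo (1): add. Components now {Delhi,Lima,Tokyo} {Paris} {Riga}
Paris Tokyo (2): add. Components now {Delhi,Lima,Paris,Tokyo} {Riga}
Delhi Paris (3): skip — Delhi and Paris already connected.
Paris Riga (3): add. Components now {Delhi,Lima,Paris,Riga,Tokyo}
The 2nd edge added is Lima Tokyo.

Lima-Tokyo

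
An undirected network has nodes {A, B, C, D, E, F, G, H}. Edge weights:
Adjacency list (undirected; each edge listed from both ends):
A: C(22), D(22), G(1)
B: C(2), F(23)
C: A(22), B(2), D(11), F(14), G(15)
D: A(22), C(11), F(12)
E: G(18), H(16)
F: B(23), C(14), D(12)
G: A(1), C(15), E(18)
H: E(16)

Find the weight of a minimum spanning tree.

75

Kruskal's algorithm — process edges by increasing weight (ties by edge label):
A–G (1): add — endpoints in different components.
B–C (2): add — endpoints in different components.
C–D (11): add — endpoints in different components.
D–F (12): add — endpoints in different components.
C–F (14): skip — C and F already connected.
C–G (15): add — endpoints in different components.
E–H (16): add — endpoints in different components.
E–G (18): add — endpoints in different components.
MST edges: A–G, B–C, C–D, D–F, C–G, E–H, E–G; total weight 1+2+11+12+15+16+18 = 75.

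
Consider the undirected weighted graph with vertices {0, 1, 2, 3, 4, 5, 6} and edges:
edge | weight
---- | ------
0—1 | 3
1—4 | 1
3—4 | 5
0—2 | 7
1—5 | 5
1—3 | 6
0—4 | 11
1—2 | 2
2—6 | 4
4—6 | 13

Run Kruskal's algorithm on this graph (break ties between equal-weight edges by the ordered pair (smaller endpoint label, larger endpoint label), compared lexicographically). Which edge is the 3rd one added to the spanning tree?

0-1

Kruskal: consider edges lightest-first.
1—4 (1): add. Components now {0} {1,4} {2} {3} {5} {6}
1—2 (2): add. Components now {0} {1,2,4} {3} {5} {6}
0—1 (3): add. Components now {0,1,2,4} {3} {5} {6}
2—6 (4): add. Components now {0,1,2,4,6} {3} {5}
1—5 (5): add. Components now {0,1,2,4,5,6} {3}
3—4 (5): add. Components now {0,1,2,3,4,5,6}
The 3rd edge added is 0—1.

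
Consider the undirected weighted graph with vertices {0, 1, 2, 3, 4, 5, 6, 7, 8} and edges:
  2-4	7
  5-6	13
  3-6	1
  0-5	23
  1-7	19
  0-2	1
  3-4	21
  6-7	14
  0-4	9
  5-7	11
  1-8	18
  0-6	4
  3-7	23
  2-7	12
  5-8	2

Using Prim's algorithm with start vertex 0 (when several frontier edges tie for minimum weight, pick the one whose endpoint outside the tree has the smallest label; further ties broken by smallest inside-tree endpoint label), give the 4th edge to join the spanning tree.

Prim, starting at 0.
Step 1: cheapest edge leaving the tree is 0-2 (1); add 2.
Step 2: cheapest edge leaving the tree is 0-6 (4); add 6.
Step 3: cheapest edge leaving the tree is 3-6 (1); add 3.
Step 4: cheapest edge leaving the tree is 2-4 (7); add 4.
Step 5: cheapest edge leaving the tree is 2-7 (12); add 7.
Step 6: cheapest edge leaving the tree is 5-7 (11); add 5.
Step 7: cheapest edge leaving the tree is 5-8 (2); add 8.
Step 8: cheapest edge leaving the tree is 1-8 (18); add 1.
The 4th edge added is 2-4.

2-4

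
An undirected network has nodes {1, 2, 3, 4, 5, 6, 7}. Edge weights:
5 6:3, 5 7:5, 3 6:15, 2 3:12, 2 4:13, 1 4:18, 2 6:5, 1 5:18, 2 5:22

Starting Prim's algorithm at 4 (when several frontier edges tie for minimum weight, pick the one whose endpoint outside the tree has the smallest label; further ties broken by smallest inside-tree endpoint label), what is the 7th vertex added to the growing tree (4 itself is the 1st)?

1

Prim, starting at 4.
Step 1: frontier [2 4 13, 1 4 18] → take 2 4 (13); add 2.
Step 2: frontier [2 6 5, 2 3 12, 2 5 22, 1 4 18] → take 2 6 (5); add 6.
Step 3: frontier [2 3 12, 2 5 22, 1 4 18, 5 6 3, 3 6 15] → take 5 6 (3); add 5.
Step 4: frontier [2 3 12, 1 4 18, 5 7 5, 1 5 18, 3 6 15] → take 5 7 (5); add 7.
Step 5: frontier [2 3 12, 1 4 18, 1 5 18, 3 6 15] → take 2 3 (12); add 3.
Step 6: frontier [1 4 18, 1 5 18] → take 1 4 (18); add 1.
Vertex order: 4, 2, 6, 5, 7, 3, 1. The 7th vertex is 1.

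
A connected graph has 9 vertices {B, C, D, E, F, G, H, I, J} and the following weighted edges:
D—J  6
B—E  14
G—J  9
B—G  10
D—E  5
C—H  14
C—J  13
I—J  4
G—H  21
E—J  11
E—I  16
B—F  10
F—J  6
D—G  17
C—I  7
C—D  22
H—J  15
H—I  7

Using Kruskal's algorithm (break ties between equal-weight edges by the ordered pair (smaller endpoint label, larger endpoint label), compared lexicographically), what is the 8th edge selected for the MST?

B-F

Kruskal: consider edges lightest-first.
I—J (4): add — endpoints in different components.
D—E (5): add — endpoints in different components.
D—J (6): add — endpoints in different components.
F—J (6): add — endpoints in different components.
C—I (7): add — endpoints in different components.
H—I (7): add — endpoints in different components.
G—J (9): add — endpoints in different components.
B—F (10): add — endpoints in different components.
The 8th edge added is B—F.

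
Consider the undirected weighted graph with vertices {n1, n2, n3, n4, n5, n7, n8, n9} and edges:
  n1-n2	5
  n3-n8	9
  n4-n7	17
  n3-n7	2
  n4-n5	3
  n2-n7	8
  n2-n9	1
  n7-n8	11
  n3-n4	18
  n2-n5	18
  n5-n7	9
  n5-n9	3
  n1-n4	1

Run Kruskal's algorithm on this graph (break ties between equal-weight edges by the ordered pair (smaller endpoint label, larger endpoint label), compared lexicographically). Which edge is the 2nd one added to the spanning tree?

Kruskal: consider edges lightest-first.
n1-n4 (1): add — endpoints in different components.
n2-n9 (1): add — endpoints in different components.
n3-n7 (2): add — endpoints in different components.
n4-n5 (3): add — endpoints in different components.
n5-n9 (3): add — endpoints in different components.
n1-n2 (5): skip — n2 and n1 already connected.
n2-n7 (8): add — endpoints in different components.
n3-n8 (9): add — endpoints in different components.
The 2nd edge added is n2-n9.

n2-n9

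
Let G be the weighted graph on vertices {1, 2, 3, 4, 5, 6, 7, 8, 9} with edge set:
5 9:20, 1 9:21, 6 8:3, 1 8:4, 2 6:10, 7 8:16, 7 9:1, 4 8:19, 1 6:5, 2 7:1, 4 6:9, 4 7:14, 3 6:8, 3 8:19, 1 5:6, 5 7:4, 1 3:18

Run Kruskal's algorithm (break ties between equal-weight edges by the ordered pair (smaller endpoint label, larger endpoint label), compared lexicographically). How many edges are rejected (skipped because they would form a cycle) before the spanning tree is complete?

1

Kruskal's algorithm — process edges by increasing weight (ties by edge label):
2 7 (1): add — endpoints in different components.
7 9 (1): add — endpoints in different components.
6 8 (3): add — endpoints in different components.
1 8 (4): add — endpoints in different components.
5 7 (4): add — endpoints in different components.
1 6 (5): skip — 1 and 6 already connected.
1 5 (6): add — endpoints in different components.
3 6 (8): add — endpoints in different components.
4 6 (9): add — endpoints in different components.
Edges rejected before the tree was complete: 1.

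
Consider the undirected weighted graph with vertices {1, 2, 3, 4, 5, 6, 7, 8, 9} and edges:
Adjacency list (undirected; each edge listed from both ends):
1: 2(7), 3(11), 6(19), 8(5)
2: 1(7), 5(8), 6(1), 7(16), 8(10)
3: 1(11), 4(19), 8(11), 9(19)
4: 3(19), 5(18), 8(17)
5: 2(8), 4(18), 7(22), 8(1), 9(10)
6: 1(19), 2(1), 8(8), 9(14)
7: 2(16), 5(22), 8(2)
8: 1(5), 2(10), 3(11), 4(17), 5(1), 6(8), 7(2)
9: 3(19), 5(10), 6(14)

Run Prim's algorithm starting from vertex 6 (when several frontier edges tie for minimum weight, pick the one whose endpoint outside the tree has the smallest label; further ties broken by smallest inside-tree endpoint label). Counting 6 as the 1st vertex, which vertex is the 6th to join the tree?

Prim's algorithm from 6:
Step 1: cheapest edge leaving the tree is 2-6 (1); add 2.
Step 2: cheapest edge leaving the tree is 1-2 (7); add 1.
Step 3: cheapest edge leaving the tree is 1-8 (5); add 8.
Step 4: cheapest edge leaving the tree is 5-8 (1); add 5.
Step 5: cheapest edge leaving the tree is 7-8 (2); add 7.
Step 6: cheapest edge leaving the tree is 5-9 (10); add 9.
Step 7: cheapest edge leaving the tree is 1-3 (11); add 3.
Step 8: cheapest edge leaving the tree is 4-8 (17); add 4.
Vertex order: 6, 2, 1, 8, 5, 7, 9, 3, 4. The 6th vertex is 7.

7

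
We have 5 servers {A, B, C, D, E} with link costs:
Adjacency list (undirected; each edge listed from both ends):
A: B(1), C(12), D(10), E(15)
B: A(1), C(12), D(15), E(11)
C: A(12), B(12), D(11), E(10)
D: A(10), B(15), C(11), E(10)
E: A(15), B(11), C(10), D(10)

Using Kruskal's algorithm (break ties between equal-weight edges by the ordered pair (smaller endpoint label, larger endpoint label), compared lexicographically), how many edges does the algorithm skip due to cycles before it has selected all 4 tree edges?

0

Sort edges by weight, then run Kruskal:
A B (1): add — endpoints in different components.
A D (10): add — endpoints in different components.
C E (10): add — endpoints in different components.
D E (10): add — endpoints in different components.
Edges rejected before the tree was complete: 0.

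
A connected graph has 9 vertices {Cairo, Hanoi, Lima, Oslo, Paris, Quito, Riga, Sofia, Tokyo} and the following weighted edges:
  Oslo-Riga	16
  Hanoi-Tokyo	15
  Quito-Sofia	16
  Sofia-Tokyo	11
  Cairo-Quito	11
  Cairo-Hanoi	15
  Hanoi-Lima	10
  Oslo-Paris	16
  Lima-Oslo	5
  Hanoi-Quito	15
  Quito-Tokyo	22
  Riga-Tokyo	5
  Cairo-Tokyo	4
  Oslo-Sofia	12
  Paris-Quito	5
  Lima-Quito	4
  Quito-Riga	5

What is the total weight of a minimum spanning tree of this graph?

Kruskal's algorithm — process edges by increasing weight (ties by edge label):
Cairo-Tokyo (4): add — endpoints in different components.
Lima-Quito (4): add — endpoints in different components.
Lima-Oslo (5): add — endpoints in different components.
Paris-Quito (5): add — endpoints in different components.
Quito-Riga (5): add — endpoints in different components.
Riga-Tokyo (5): add — endpoints in different components.
Hanoi-Lima (10): add — endpoints in different components.
Cairo-Quito (11): skip — Cairo and Quito already connected.
Sofia-Tokyo (11): add — endpoints in different components.
MST edges: Cairo-Tokyo, Lima-Quito, Lima-Oslo, Paris-Quito, Quito-Riga, Riga-Tokyo, Hanoi-Lima, Sofia-Tokyo; total weight 4+4+5+5+5+5+10+11 = 49.

49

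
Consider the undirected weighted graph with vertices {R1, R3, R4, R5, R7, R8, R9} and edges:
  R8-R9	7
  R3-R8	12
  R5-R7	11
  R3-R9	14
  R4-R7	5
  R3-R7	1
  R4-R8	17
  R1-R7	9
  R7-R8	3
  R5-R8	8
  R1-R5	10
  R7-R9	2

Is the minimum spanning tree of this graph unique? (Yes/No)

Yes

Sort edges by weight, then run Kruskal:
R3-R7 (1): add — endpoints in different components.
R7-R9 (2): add — endpoints in different components.
R7-R8 (3): add — endpoints in different components.
R4-R7 (5): add — endpoints in different components.
R8-R9 (7): skip — R9 and R8 already connected.
R5-R8 (8): add — endpoints in different components.
R1-R7 (9): add — endpoints in different components.
Every non-tree edge has weight strictly greater than the heaviest edge on the tree path between its endpoints, so the MST is unique.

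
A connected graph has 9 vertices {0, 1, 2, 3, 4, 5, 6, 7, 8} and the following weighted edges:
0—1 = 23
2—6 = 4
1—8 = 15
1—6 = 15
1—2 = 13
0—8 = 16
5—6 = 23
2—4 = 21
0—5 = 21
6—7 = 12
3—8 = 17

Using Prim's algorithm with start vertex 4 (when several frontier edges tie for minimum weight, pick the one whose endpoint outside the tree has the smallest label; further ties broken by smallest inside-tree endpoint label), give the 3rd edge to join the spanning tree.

6-7

Grow the tree from 4 using Prim:
Step 1: cheapest edge leaving the tree is 2—4 (21); add 2.
Step 2: cheapest edge leaving the tree is 2—6 (4); add 6.
Step 3: cheapest edge leaving the tree is 6—7 (12); add 7.
Step 4: cheapest edge leaving the tree is 1—2 (13); add 1.
Step 5: cheapest edge leaving the tree is 1—8 (15); add 8.
Step 6: cheapest edge leaving the tree is 0—8 (16); add 0.
Step 7: cheapest edge leaving the tree is 3—8 (17); add 3.
Step 8: cheapest edge leaving the tree is 0—5 (21); add 5.
The 3rd edge added is 6—7.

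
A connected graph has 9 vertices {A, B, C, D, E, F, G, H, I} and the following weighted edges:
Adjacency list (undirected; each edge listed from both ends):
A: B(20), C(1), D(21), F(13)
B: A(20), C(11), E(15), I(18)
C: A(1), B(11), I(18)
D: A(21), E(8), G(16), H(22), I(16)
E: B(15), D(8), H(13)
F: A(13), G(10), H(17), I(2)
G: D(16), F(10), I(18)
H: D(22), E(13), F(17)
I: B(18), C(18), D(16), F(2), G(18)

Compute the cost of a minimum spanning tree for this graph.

Kruskal's algorithm — process edges by increasing weight (ties by edge label):
A C (1): add — endpoints in different components.
F I (2): add — endpoints in different components.
D E (8): add — endpoints in different components.
F G (10): add — endpoints in different components.
B C (11): add — endpoints in different components.
A F (13): add — endpoints in different components.
E H (13): add — endpoints in different components.
B E (15): add — endpoints in different components.
MST edges: A C, F I, D E, F G, B C, A F, E H, B E; total weight 1+2+8+10+11+13+13+15 = 73.

73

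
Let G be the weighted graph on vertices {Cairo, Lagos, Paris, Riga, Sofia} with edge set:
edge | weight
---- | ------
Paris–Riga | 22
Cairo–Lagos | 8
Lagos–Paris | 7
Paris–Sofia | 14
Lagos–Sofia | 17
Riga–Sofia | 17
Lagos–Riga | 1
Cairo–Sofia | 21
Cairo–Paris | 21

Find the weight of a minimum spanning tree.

Kruskal: consider edges lightest-first.
Lagos–Riga (1): add. Components now {Lagos,Riga} {Paris} {Sofia} {Cairo}
Lagos–Paris (7): add. Components now {Lagos,Paris,Riga} {Sofia} {Cairo}
Cairo–Lagos (8): add. Components now {Cairo,Lagos,Paris,Riga} {Sofia}
Paris–Sofia (14): add. Components now {Cairo,Lagos,Paris,Riga,Sofia}
MST edges: Lagos–Riga, Lagos–Paris, Cairo–Lagos, Paris–Sofia; total weight 1+7+8+14 = 30.

30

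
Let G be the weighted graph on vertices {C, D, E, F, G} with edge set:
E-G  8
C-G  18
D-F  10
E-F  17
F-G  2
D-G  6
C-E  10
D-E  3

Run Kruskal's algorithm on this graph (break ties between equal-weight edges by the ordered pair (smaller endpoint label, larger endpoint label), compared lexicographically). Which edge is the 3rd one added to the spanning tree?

D-G

Kruskal: consider edges lightest-first.
F-G (2): add. Components now {C} {D} {E} {F,G}
D-E (3): add. Components now {C} {D,E} {F,G}
D-G (6): add. Components now {C} {D,E,F,G}
E-G (8): skip — E and G already connected.
C-E (10): add. Components now {C,D,E,F,G}
The 3rd edge added is D-G.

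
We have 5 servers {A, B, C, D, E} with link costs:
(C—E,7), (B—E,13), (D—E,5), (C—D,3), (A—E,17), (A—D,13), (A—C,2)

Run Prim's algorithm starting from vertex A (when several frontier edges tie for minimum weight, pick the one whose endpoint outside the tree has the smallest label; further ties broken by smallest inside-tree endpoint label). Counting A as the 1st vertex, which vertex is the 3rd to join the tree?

D

Prim, starting at A.
Step 1: cheapest edge leaving the tree is A—C (2); add C.
Step 2: cheapest edge leaving the tree is C—D (3); add D.
Step 3: cheapest edge leaving the tree is D—E (5); add E.
Step 4: cheapest edge leaving the tree is B—E (13); add B.
Vertex order: A, C, D, E, B. The 3rd vertex is D.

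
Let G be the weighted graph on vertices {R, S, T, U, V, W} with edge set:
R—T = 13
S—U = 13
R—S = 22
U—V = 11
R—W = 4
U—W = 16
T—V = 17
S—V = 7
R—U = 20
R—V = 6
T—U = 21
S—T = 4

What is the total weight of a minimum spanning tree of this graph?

32

Kruskal's algorithm — process edges by increasing weight (ties by edge label):
R—W (4): add. Components now {U} {R,W} {T} {S} {V}
S—T (4): add. Components now {U} {R,W} {S,T} {V}
R—V (6): add. Components now {U} {R,V,W} {S,T}
S—V (7): add. Components now {U} {R,S,T,V,W}
U—V (11): add. Components now {R,S,T,U,V,W}
MST edges: R—W, S—T, R—V, S—V, U—V; total weight 4+4+6+7+11 = 32.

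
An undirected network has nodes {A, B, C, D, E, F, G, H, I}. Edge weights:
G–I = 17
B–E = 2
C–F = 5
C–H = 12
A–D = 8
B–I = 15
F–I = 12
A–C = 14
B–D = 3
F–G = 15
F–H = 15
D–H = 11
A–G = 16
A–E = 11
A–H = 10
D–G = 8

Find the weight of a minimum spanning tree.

Prim, starting at B.
Step 1: cheapest edge leaving the tree is B–E (2); add E.
Step 2: cheapest edge leaving the tree is B–D (3); add D.
Step 3: cheapest edge leaving the tree is A–D (8); add A.
Step 4: cheapest edge leaving the tree is D–G (8); add G.
Step 5: cheapest edge leaving the tree is A–H (10); add H.
Step 6: cheapest edge leaving the tree is C–H (12); add C.
Step 7: cheapest edge leaving the tree is C–F (5); add F.
Step 8: cheapest edge leaving the tree is F–I (12); add I.
MST edges: B–E, B–D, A–D, D–G, A–H, C–H, C–F, F–I; total weight 2+3+8+8+10+12+5+12 = 60.

60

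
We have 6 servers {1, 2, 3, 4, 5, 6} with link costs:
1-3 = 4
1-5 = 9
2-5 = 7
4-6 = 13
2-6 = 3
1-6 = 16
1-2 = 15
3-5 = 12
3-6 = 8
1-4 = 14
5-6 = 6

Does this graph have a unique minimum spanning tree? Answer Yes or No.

Kruskal's algorithm — process edges by increasing weight (ties by edge label):
2-6 (3): add. Components now {1} {2,6} {3} {4} {5}
1-3 (4): add. Components now {1,3} {2,6} {4} {5}
5-6 (6): add. Components now {1,3} {2,5,6} {4}
2-5 (7): skip — 2 and 5 already connected.
3-6 (8): add. Components now {1,2,3,5,6} {4}
1-5 (9): skip — 1 and 5 already connected.
3-5 (12): skip — 3 and 5 already connected.
4-6 (13): add. Components now {1,2,3,4,5,6}
Every non-tree edge has weight strictly greater than the heaviest edge on the tree path between its endpoints, so the MST is unique.

Yes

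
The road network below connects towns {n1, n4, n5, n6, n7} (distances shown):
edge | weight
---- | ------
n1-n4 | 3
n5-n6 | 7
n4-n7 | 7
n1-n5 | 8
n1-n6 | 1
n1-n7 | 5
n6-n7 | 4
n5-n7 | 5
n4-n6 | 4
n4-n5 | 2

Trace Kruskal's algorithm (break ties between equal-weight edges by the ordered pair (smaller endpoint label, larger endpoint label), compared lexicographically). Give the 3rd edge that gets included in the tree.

Sort edges by weight, then run Kruskal:
n1-n6 (1): add — endpoints in different components.
n4-n5 (2): add — endpoints in different components.
n1-n4 (3): add — endpoints in different components.
n4-n6 (4): skip — n6 and n4 already connected.
n6-n7 (4): add — endpoints in different components.
The 3rd edge added is n1-n4.

n1-n4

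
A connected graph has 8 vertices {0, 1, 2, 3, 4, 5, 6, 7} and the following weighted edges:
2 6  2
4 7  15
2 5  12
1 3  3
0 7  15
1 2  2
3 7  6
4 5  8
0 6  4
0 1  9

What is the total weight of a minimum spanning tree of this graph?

Prim, starting at 2.
Step 1: cheapest edge leaving the tree is 1 2 (2); add 1.
Step 2: cheapest edge leaving the tree is 2 6 (2); add 6.
Step 3: cheapest edge leaving the tree is 1 3 (3); add 3.
Step 4: cheapest edge leaving the tree is 0 6 (4); add 0.
Step 5: cheapest edge leaving the tree is 3 7 (6); add 7.
Step 6: cheapest edge leaving the tree is 2 5 (12); add 5.
Step 7: cheapest edge leaving the tree is 4 5 (8); add 4.
MST edges: 1 2, 2 6, 1 3, 0 6, 3 7, 2 5, 4 5; total weight 2+2+3+4+6+12+8 = 37.

37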